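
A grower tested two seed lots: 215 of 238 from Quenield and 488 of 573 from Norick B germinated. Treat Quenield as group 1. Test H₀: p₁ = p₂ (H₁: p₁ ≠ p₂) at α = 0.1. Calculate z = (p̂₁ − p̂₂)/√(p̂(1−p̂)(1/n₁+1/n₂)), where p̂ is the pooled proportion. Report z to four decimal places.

z = 1.9734

p̂₁ = 215/238 = 0.9033613, p̂₂ = 488/573 = 0.8516579.
Pooled p̂ = (215+488)/(238+573) = 703/811 = 0.8668311.
SE = √(0.115435 × 0.00594688) = 0.0262007.
z = (0.9033613 − 0.8516579)/0.0262007 = 0.0517034/0.0262007 = 1.9734.
p-value = 2·P(Z > 1.973) ≈ 0.0485; since p < α = 0.1, reject H₀.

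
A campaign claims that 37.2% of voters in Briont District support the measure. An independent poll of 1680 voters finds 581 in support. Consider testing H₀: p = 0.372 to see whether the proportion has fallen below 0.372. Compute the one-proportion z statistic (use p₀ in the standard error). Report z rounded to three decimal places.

z = -2.219

p̂ = 581/1680 ≈ 0.345833.
SE = √(p₀(1−p₀)/n) = √(0.23362/1680) = 0.011792.
z = (0.345833 − 0.372)/0.011792 = -0.026167/0.011792 = -2.219.
p-value = P(Z < -2.219) ≈ 0.0132.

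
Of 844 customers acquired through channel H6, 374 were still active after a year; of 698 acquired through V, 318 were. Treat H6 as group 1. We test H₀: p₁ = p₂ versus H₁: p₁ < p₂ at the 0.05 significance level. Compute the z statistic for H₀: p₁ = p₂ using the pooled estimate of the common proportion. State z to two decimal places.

p̂₁ = 374/844 ≈ 0.4431, p̂₂ = 318/698 ≈ 0.4556.
Pooled p̂ = (374+318)/(844+698) = 692/1542 = 0.4488.
SE = √(0.247375 × 0.0026175) = 0.0254.
z = (0.4431 − 0.4556)/0.0254 = -0.0125/0.0254 = -0.49.
p-value = P(Z < -0.490) ≈ 0.3122; since p > α = 0.05, fail to reject H₀.

z = -0.49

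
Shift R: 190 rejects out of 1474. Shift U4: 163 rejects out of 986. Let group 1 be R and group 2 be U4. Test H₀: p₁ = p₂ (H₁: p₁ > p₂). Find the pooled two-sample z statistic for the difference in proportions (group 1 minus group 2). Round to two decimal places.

p̂₁ = 190/1474 ≈ 0.12890, p̂₂ = 163/986 ≈ 0.16531.
Pooled p̂ = (190+163)/(1474+986) = 353/2460 = 0.14350.
SE = √(0.122905 × 0.00169262) = 0.01442.
z = (0.12890 − 0.16531)/0.01442 = -0.03641/0.01442 = -2.52.

z = -2.52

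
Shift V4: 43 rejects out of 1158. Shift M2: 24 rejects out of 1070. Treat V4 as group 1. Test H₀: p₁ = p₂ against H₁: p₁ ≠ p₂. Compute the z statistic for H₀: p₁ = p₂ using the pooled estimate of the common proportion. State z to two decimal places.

p̂₁ = 43/1158 ≈ 0.03713, p̂₂ = 24/1070 ≈ 0.02243.
Pooled p̂ = (43+24)/(1158+1070) = 67/2228 = 0.03007.
SE = √(0.0291675 × 0.00179814) = 0.00724.
z = (0.03713 − 0.02243)/0.00724 = 0.01470/0.00724 = 2.03.

z = 2.03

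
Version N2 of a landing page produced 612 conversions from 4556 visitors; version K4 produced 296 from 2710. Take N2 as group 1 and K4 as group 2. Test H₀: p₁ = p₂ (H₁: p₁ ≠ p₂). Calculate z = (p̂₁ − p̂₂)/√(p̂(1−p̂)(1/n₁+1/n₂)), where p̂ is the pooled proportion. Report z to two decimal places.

p̂₁ = 612/4556 = 0.13433, p̂₂ = 296/2710 = 0.10923.
Pooled p̂ = (612+296)/(4556+2710) = 908/7266 = 0.12497.
SE = √(0.109349 × 0.000588494) = 0.00802.
z = (0.13433 − 0.10923)/0.00802 = 0.02510/0.00802 = 3.13.

z = 3.13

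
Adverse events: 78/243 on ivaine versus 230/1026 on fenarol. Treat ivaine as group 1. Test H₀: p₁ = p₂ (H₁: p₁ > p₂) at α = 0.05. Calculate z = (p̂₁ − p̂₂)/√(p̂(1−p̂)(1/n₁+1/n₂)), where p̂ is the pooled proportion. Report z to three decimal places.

z = 3.165

p̂₁ = 78/243 = 0.32099, p̂₂ = 230/1026 = 0.22417.
Pooled p̂ = (78+230)/(243+1026) = 308/1269 = 0.24271.
SE = √(0.183802 × 0.00508989) = 0.03059.
z = (0.32099 − 0.22417)/0.03059 = 0.09682/0.03059 = 3.165.
p-value = P(Z > 3.165) ≈ 0.0008; since p < α = 0.05, reject H₀.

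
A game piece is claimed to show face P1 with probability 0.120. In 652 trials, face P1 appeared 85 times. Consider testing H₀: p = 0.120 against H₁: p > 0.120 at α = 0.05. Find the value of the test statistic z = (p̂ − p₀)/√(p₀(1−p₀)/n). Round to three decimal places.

p̂ = 85/652 ≈ 0.13037.
Under H₀, SE = √(0.12·0.88/652) = √(0.000161963) = 0.01273.
z = (0.13037 − 0.12)/0.01273 = 0.01037/0.01273 = 0.815.
p-value = P(Z > 0.815) ≈ 0.2076. With α = 0.05, fail to reject H₀.

z = 0.815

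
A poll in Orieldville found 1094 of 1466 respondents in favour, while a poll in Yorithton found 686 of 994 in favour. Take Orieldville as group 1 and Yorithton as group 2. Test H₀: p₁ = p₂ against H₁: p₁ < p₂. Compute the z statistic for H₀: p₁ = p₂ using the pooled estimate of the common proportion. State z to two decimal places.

z = 3.05

p̂₁ = 1094/1466 = 0.7462, p̂₂ = 686/994 = 0.6901.
Pooled p̂ = (1094+686)/(1466+994) = 1780/2460 = 0.7236.
SE = √(p̂(1−p̂)(1/n₁+1/n₂)) = √(0.7236·0.2764·0.00168816) = √(0.000337655) = 0.0184.
z = (0.7462 − 0.6901)/0.0184 = 0.0561/0.0184 = 3.05.
p-value = P(Z < 3.053) ≈ 0.9989.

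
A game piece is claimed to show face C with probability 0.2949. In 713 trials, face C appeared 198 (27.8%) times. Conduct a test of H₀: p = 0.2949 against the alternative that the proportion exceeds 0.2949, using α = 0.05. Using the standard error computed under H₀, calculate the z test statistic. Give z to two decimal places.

p̂ = 198/713 = 0.2777.
SE = √(p₀(1−p₀)/n) = √(0.20793/713) = 0.0171.
z = (0.2777 − 0.2949)/0.0171 = -0.0172/0.0171 = -1.01.
p-value = P(Z > -1.007) ≈ 0.8431; since p > α = 0.05, fail to reject H₀.

z = -1.01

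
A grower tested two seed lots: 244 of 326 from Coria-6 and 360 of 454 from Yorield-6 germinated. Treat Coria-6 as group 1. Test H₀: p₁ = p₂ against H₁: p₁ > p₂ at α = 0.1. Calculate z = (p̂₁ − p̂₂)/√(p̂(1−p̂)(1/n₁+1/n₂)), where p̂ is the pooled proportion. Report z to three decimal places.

z = -1.466

p̂₁ = 244/326 = 0.74847, p̂₂ = 360/454 = 0.79295.
Pooled p̂ = (244+360)/(326+454) = 604/780 = 0.77436.
SE = √(0.174727 × 0.00527013) = 0.03035.
z = (0.74847 − 0.79295)/0.03035 = -0.04448/0.03035 = -1.466.
p-value = P(Z > -1.466) ≈ 0.9287; since p > α = 0.1, fail to reject H₀.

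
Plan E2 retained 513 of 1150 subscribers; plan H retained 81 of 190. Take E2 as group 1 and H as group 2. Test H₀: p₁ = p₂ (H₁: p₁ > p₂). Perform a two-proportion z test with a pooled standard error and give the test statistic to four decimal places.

z = 0.5082

p̂₁ = 513/1150 = 0.446087, p̂₂ = 81/190 = 0.426316.
Pooled p̂ = (513+81)/(1150+190) = 594/1340 = 0.443284.
SE = √(p̂(1−p̂)(1/n₁+1/n₂)) = √(0.443284·0.556716·0.00613272) = √(0.00151345) = 0.038903.
z = (0.446087 − 0.426316)/0.038903 = 0.019771/0.038903 = 0.5082.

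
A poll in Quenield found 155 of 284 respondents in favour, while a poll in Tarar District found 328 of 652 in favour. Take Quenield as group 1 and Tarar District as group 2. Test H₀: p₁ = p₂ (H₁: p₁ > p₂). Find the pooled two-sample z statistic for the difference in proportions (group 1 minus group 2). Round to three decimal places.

p̂₁ = 155/284 ≈ 0.54577, p̂₂ = 328/652 ≈ 0.50307.
Pooled p̂ = (155+328)/(284+652) = 483/936 = 0.51603.
SE = √(0.249743 × 0.00505487) = 0.03553.
z = (0.54577 − 0.50307)/0.03553 = 0.04270/0.03553 = 1.202.
p-value = P(Z > 1.202) ≈ 0.1147.

z = 1.202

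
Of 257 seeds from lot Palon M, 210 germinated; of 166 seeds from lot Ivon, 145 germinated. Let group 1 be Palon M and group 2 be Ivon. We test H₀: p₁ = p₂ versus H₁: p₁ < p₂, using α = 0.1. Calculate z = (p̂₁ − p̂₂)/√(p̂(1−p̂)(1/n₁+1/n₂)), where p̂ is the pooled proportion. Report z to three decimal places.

z = -1.541

p̂₁ = 210/257 ≈ 0.81712, p̂₂ = 145/166 ≈ 0.87349.
Pooled p̂ = (210+145)/(257+166) = 355/423 = 0.83924.
SE = √(p̂(1−p̂)(1/n₁+1/n₂)) = √(0.83924·0.16076·0.00991515) = √(0.00133769) = 0.03657.
z = (0.81712 − 0.87349)/0.03657 = -0.05637/0.03657 = -1.541.
p-value = P(Z < -1.541) ≈ 0.0616. With α = 0.1, reject H₀.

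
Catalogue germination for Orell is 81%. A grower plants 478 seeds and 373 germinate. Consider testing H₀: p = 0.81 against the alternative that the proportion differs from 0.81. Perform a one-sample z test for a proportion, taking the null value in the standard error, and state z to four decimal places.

p̂ = 373/478 ≈ 0.780335.
Standard error under H₀: √(0.81×0.19/478) = 0.017943.
z = (0.780335 − 0.81)/0.017943 = -0.029665/0.017943 = -1.6533.
Two-sided p-value ≈ 2·Φ(−1.653) = 0.0983.

z = -1.6533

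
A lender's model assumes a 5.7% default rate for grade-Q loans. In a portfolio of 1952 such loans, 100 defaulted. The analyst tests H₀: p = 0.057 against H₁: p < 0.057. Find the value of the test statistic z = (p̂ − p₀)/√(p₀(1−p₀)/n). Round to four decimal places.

z = -1.0997

p̂ = 100/1952 = 0.0512295.
Standard error under H₀: √(0.057×0.943/1952) = 0.0052475.
z = (0.0512295 − 0.057)/0.0052475 = -0.0057705/0.0052475 = -1.0997.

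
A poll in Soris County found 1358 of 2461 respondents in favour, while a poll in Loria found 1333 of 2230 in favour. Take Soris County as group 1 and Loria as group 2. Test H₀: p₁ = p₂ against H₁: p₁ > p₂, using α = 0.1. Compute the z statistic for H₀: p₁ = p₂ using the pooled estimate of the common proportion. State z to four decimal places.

p̂₁ = 1358/2461 ≈ 0.551808, p̂₂ = 1333/2230 ≈ 0.597758.
Pooled p̂ = (1358+1333)/(2461+2230) = 2691/4691 = 0.573652.
SE = √(0.244575 × 0.000854769) = 0.014459.
z = (0.551808 − 0.597758)/0.014459 = -0.045950/0.014459 = -3.1780.
p-value = P(Z > -3.178) ≈ 0.9993; since p > α = 0.1, fail to reject H₀.

z = -3.1780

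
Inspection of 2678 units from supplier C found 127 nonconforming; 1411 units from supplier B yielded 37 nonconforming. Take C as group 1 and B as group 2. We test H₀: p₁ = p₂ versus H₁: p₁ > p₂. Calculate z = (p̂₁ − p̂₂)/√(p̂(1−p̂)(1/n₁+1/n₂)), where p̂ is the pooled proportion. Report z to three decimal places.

z = 3.285

p̂₁ = 127/2678 ≈ 0.0474235, p̂₂ = 37/1411 ≈ 0.0262225.
Pooled p̂ = (127+37)/(2678+1411) = 164/4089 = 0.0401076.
SE = √(p̂(1−p̂)(1/n₁+1/n₂)) = √(0.0401076·0.9598924·0.00108213) = √(4.16609e-05) = 0.0064545.
z = (0.0474235 − 0.0262225)/0.0064545 = 0.0212010/0.0064545 = 3.285.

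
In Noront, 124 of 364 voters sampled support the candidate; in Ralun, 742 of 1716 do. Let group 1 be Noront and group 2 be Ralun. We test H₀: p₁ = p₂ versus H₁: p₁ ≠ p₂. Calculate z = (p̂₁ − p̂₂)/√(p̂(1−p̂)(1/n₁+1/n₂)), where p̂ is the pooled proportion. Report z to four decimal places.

z = -3.2251

p̂₁ = 124/364 ≈ 0.340659, p̂₂ = 742/1716 ≈ 0.432401.
Pooled p̂ = (124+742)/(364+1716) = 866/2080 = 0.416346.
SE = √(p̂(1−p̂)(1/n₁+1/n₂)) = √(0.416346·0.583654·0.00333) = √(0.000809198) = 0.028446.
z = (0.340659 − 0.432401)/0.028446 = -0.091742/0.028446 = -3.2251.
p-value = 2·P(Z > 3.225) ≈ 0.0013.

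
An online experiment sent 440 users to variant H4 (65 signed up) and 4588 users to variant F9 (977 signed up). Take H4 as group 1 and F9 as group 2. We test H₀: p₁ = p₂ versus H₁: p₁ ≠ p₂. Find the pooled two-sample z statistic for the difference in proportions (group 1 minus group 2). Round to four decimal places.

p̂₁ = 65/440 = 0.147727, p̂₂ = 977/4588 = 0.212947.
Pooled p̂ = (65+977)/(440+4588) = 1042/5028 = 0.207239.
SE = √(0.164291 × 0.00249069) = 0.020229.
z = (0.147727 − 0.212947)/0.020229 = -0.065220/0.020229 = -3.2241.
Two-sided p-value ≈ 2·Φ(−3.224) = 0.0013.

z = -3.2241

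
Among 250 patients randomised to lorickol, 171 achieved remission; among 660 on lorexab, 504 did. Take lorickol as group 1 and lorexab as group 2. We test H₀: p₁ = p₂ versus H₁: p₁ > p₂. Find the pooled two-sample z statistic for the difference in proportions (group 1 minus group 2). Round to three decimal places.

z = -2.450

p̂₁ = 171/250 = 0.68400, p̂₂ = 504/660 = 0.76364.
Pooled p̂ = (171+504)/(250+660) = 675/910 = 0.74176.
SE = √(p̂(1−p̂)(1/n₁+1/n₂)) = √(0.74176·0.25824·0.00551515) = √(0.00105644) = 0.03250.
z = (0.68400 − 0.76364)/0.03250 = -0.07964/0.03250 = -2.450.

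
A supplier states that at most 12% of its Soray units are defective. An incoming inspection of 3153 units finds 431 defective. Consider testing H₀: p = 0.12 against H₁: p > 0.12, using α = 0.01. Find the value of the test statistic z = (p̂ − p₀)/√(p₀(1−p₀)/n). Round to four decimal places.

z = 2.8848

p̂ = 431/3153 = 0.1366952.
Standard error under H₀: √(0.12×0.88/3153) = 0.0057872.
z = (0.1366952 − 0.12)/0.0057872 = 0.0166952/0.0057872 = 2.8848.
p-value = P(Z > 2.885) ≈ 0.0020; since p < α = 0.01, reject H₀.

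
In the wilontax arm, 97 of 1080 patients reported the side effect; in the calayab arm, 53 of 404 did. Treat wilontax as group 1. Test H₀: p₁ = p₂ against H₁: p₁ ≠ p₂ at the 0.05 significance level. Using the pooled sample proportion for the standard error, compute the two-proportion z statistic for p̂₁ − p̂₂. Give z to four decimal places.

p̂₁ = 97/1080 = 0.089815, p̂₂ = 53/404 = 0.131188.
Pooled p̂ = (97+53)/(1080+404) = 150/1484 = 0.101078.
SE = √(p̂(1−p̂)(1/n₁+1/n₂)) = √(0.101078·0.898922·0.00340117) = √(0.000309035) = 0.017579.
z = (0.089815 − 0.131188)/0.017579 = -0.041373/0.017579 = -2.3535.
Two-sided p-value ≈ 2·Φ(−2.354) = 0.0186, so at α = 0.05 we reject H₀.

z = -2.3535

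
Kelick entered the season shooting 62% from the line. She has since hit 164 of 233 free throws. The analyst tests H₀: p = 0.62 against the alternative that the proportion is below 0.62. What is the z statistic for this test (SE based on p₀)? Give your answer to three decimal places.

z = 2.637

p̂ = 164/233 ≈ 0.70386.
Standard error under H₀: √(0.62×0.38/233) = 0.03180.
z = (0.70386 − 0.62)/0.03180 = 0.08386/0.03180 = 2.637.
p-value = P(Z < 2.637) ≈ 0.9958.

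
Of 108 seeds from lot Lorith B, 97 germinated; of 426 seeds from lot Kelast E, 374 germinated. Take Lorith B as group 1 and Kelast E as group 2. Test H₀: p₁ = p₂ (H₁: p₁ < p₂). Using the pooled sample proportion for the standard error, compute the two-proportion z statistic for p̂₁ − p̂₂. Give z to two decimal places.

z = 0.58

p̂₁ = 97/108 ≈ 0.8981, p̂₂ = 374/426 ≈ 0.8779.
Pooled p̂ = (97+374)/(108+426) = 471/534 = 0.8820.
SE = √(0.104059 × 0.0116067) = 0.0348.
z = (0.8981 − 0.8779)/0.0348 = 0.0202/0.0348 = 0.58.
p-value = P(Z < 0.582) ≈ 0.7196.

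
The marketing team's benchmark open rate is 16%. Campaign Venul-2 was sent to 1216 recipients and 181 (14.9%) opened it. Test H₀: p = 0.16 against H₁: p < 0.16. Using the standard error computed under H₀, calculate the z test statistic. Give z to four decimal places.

p̂ = 181/1216 ≈ 0.148849.
Under H₀, SE = √(0.16·0.84/1216) = √(0.000110526) = 0.010513.
z = (0.148849 − 0.16)/0.010513 = -0.011151/0.010513 = -1.0607.
p-value = P(Z < -1.061) ≈ 0.1444.

z = -1.0607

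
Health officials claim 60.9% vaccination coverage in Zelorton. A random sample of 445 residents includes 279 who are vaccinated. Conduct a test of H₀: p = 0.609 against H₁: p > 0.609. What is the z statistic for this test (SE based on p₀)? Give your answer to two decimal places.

p̂ = 279/445 ≈ 0.6270.
Standard error under H₀: √(0.609×0.391/445) = 0.0231.
z = (0.6270 − 0.609)/0.0231 = 0.0180/0.0231 = 0.78.
p-value = P(Z > 0.777) ≈ 0.2187.

z = 0.78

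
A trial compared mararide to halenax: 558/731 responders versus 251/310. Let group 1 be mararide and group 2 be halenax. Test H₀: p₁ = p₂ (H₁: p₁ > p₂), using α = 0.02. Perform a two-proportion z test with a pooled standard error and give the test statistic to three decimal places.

z = -1.643

p̂₁ = 558/731 = 0.76334, p̂₂ = 251/310 = 0.80968.
Pooled p̂ = (558+251)/(731+310) = 809/1041 = 0.77714.
SE = √(p̂(1−p̂)(1/n₁+1/n₂)) = √(0.77714·0.22286·0.0045938) = √(0.000795622) = 0.02821.
z = (0.76334 − 0.80968)/0.02821 = -0.04634/0.02821 = -1.643.
p-value = P(Z > -1.643) ≈ 0.9498. With α = 0.02, fail to reject H₀.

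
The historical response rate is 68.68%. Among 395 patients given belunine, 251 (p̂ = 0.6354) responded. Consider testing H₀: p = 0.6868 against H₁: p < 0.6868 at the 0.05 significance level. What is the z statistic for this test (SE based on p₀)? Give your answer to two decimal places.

z = -2.20

p̂ = 251/395 = 0.63544.
Standard error under H₀: √(0.6868×0.3132/395) = 0.02334.
z = (0.63544 − 0.6868)/0.02334 = -0.05136/0.02334 = -2.20.
p-value = P(Z < -2.201) ≈ 0.0139. With α = 0.05, reject H₀.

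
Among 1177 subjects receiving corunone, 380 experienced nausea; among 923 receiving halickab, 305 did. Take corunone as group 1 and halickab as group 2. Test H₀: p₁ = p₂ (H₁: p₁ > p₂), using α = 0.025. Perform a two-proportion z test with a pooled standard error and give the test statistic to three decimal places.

p̂₁ = 380/1177 ≈ 0.32285, p̂₂ = 305/923 ≈ 0.33044.
Pooled p̂ = (380+305)/(1177+923) = 685/2100 = 0.32619.
SE = √(p̂(1−p̂)(1/n₁+1/n₂)) = √(0.32619·0.67381·0.00193304) = √(0.000424864) = 0.02061.
z = (0.32285 − 0.33044)/0.02061 = -0.00759/0.02061 = -0.368.
p-value = P(Z > -0.368) ≈ 0.6436; since p > α = 0.025, fail to reject H₀.

z = -0.368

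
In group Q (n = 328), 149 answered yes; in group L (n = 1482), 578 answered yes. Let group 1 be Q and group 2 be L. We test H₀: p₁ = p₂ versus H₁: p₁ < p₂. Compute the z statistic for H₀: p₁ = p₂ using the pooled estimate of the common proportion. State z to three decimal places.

p̂₁ = 149/328 ≈ 0.45427, p̂₂ = 578/1482 ≈ 0.39001.
Pooled p̂ = (149+578)/(328+1482) = 727/1810 = 0.40166.
SE = √(0.240329 × 0.00372354) = 0.02991.
z = (0.45427 − 0.39001)/0.02991 = 0.06426/0.02991 = 2.148.
p-value = P(Z < 2.148) ≈ 0.9841.

z = 2.148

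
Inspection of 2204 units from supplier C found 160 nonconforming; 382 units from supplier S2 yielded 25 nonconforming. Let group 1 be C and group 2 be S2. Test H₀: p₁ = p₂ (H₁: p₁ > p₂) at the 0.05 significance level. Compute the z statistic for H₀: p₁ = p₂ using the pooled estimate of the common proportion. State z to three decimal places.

p̂₁ = 160/2204 = 0.07260, p̂₂ = 25/382 = 0.06545.
Pooled p̂ = (160+25)/(2204+382) = 185/2586 = 0.07154.
SE = √(p̂(1−p̂)(1/n₁+1/n₂)) = √(0.07154·0.92846·0.00307152) = √(0.000204014) = 0.01428.
z = (0.07260 − 0.06545)/0.01428 = 0.00715/0.01428 = 0.501.
p-value = P(Z > 0.501) ≈ 0.3083, so at α = 0.05 we fail to reject H₀.

z = 0.501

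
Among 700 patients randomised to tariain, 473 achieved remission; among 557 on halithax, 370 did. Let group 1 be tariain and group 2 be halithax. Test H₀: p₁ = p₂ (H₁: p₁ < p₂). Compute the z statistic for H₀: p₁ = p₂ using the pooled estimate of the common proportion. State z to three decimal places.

z = 0.429

p̂₁ = 473/700 = 0.67571, p̂₂ = 370/557 = 0.66427.
Pooled p̂ = (473+370)/(700+557) = 843/1257 = 0.67064.
SE = √(0.22088 × 0.0032239) = 0.02669.
z = (0.67571 − 0.66427)/0.02669 = 0.01144/0.02669 = 0.429.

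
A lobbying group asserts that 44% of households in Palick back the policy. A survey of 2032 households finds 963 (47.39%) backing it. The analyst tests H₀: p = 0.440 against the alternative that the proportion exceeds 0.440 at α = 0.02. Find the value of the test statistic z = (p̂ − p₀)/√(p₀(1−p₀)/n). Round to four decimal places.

z = 3.0801

p̂ = 963/2032 ≈ 0.4739173.
Under H₀, SE = √(0.44·0.56/2032) = √(0.00012126) = 0.0110118.
z = (0.4739173 − 0.44)/0.0110118 = 0.0339173/0.0110118 = 3.0801.
p-value = P(Z > 3.080) ≈ 0.0010, so at α = 0.02 we reject H₀.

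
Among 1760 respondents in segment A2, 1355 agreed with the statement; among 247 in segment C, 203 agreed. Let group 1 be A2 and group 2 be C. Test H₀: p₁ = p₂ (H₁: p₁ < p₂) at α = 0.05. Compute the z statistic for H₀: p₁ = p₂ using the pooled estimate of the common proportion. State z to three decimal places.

z = -1.836

p̂₁ = 1355/1760 = 0.769886, p̂₂ = 203/247 = 0.821862.
Pooled p̂ = (1355+203)/(1760+247) = 1558/2007 = 0.776283.
SE = √(0.173668 × 0.00461676) = 0.028316.
z = (0.769886 − 0.821862)/0.028316 = -0.051976/0.028316 = -1.836.
p-value = P(Z < -1.836) ≈ 0.0332, so at α = 0.05 we reject H₀.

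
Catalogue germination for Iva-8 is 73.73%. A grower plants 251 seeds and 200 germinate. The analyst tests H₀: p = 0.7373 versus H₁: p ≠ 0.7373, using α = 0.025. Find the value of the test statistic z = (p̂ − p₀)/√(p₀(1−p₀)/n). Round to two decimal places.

z = 2.14

p̂ = 200/251 = 0.7968.
Standard error under H₀: √(0.7373×0.2627/251) = 0.0278.
z = (0.7968 − 0.7373)/0.0278 = 0.0595/0.0278 = 2.14.
Two-sided p-value ≈ 2·Φ(−2.142) = 0.0322, so at α = 0.025 we fail to reject H₀.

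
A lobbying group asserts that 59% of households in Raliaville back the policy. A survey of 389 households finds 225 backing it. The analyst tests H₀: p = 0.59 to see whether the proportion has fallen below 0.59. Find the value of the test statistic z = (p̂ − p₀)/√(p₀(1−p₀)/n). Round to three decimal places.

z = -0.465

p̂ = 225/389 ≈ 0.57841.
Standard error under H₀: √(0.59×0.41/389) = 0.02494.
z = (0.57841 − 0.59)/0.02494 = -0.01159/0.02494 = -0.465.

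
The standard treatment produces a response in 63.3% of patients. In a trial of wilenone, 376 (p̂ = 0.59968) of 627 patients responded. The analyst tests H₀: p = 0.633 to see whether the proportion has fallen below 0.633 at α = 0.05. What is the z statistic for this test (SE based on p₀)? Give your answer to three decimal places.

p̂ = 376/627 ≈ 0.59968.
SE = √(p₀(1−p₀)/n) = √(0.23231/627) = 0.01925.
z = (0.59968 − 0.633)/0.01925 = -0.03332/0.01925 = -1.731.
p-value = P(Z < -1.731) ≈ 0.0417. With α = 0.05, reject H₀.

z = -1.731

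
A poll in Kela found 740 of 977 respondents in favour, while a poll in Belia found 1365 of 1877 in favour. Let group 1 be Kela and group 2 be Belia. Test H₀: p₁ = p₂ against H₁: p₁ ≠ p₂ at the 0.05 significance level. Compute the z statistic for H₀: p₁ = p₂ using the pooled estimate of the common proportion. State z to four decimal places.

z = 1.7398

p̂₁ = 740/977 ≈ 0.7574207, p̂₂ = 1365/1877 ≈ 0.7272243.
Pooled p̂ = (740+1365)/(977+1877) = 2105/2854 = 0.7375613.
SE = √(0.193565 × 0.00155631) = 0.0173564.
z = (0.7574207 − 0.7272243)/0.0173564 = 0.0301964/0.0173564 = 1.7398.
p-value = 2·P(Z > 1.740) ≈ 0.0819; since p > α = 0.05, fail to reject H₀.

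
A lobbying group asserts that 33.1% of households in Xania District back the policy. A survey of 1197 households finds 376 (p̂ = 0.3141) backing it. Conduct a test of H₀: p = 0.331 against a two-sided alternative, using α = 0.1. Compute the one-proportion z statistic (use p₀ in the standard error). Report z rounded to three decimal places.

z = -1.241

p̂ = 376/1197 ≈ 0.31412.
Under H₀, SE = √(0.331·0.669/1197) = √(0.000184995) = 0.01360.
z = (0.31412 − 0.331)/0.01360 = -0.01688/0.01360 = -1.241.
p-value = 2·P(Z > 1.241) ≈ 0.2145, so at α = 0.1 we fail to reject H₀.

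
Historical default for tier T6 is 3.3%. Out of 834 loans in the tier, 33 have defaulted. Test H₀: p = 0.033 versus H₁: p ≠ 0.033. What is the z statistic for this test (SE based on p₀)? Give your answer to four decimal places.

p̂ = 33/834 = 0.0395683.
SE = √(p₀(1−p₀)/n) = √(0.031911/834) = 0.0061857.
z = (0.0395683 − 0.033)/0.0061857 = 0.0065683/0.0061857 = 1.0619.
Two-sided p-value ≈ 2·Φ(−1.062) = 0.2883.

z = 1.0619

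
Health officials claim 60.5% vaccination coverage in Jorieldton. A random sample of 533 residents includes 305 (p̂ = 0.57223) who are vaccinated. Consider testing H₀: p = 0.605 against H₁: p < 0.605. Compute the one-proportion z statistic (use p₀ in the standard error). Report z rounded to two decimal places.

p̂ = 305/533 ≈ 0.5722.
Standard error under H₀: √(0.605×0.395/533) = 0.0212.
z = (0.5722 − 0.605)/0.0212 = -0.0328/0.0212 = -1.55.

z = -1.55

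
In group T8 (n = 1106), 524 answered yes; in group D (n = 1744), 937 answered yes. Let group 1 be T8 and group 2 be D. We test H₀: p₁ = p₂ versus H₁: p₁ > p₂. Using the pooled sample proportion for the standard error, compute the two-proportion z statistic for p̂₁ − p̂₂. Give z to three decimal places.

z = -3.305

p̂₁ = 524/1106 ≈ 0.47378, p̂₂ = 937/1744 ≈ 0.53727.
Pooled p̂ = (524+937)/(1106+1744) = 1461/2850 = 0.51263.
SE = √(p̂(1−p̂)(1/n₁+1/n₂)) = √(0.51263·0.48737·0.00147755) = √(0.000369153) = 0.01921.
z = (0.47378 − 0.53727)/0.01921 = -0.06349/0.01921 = -3.305.
p-value = P(Z > -3.305) ≈ 0.9995.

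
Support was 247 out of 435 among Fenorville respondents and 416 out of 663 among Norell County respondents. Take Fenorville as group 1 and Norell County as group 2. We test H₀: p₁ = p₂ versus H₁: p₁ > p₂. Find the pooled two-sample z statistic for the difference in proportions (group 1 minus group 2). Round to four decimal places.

p̂₁ = 247/435 ≈ 0.5678161, p̂₂ = 416/663 ≈ 0.6274510.
Pooled p̂ = (247+416)/(435+663) = 663/1098 = 0.6038251.
SE = √(p̂(1−p̂)(1/n₁+1/n₂)) = √(0.6038251·0.3961749·0.00380715) = √(0.000910747) = 0.0301786.
z = (0.5678161 − 0.6274510)/0.0301786 = -0.0596349/0.0301786 = -1.9761.

z = -1.9761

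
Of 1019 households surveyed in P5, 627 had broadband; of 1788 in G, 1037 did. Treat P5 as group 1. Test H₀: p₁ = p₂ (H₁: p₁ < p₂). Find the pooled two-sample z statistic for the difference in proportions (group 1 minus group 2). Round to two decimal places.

p̂₁ = 627/1019 = 0.6153, p̂₂ = 1037/1788 = 0.5800.
Pooled p̂ = (627+1037)/(1019+1788) = 1664/2807 = 0.5928.
SE = √(0.241387 × 0.00154064) = 0.0193.
z = (0.6153 − 0.5800)/0.0193 = 0.0353/0.0193 = 1.83.
p-value = P(Z < 1.832) ≈ 0.9665.

z = 1.83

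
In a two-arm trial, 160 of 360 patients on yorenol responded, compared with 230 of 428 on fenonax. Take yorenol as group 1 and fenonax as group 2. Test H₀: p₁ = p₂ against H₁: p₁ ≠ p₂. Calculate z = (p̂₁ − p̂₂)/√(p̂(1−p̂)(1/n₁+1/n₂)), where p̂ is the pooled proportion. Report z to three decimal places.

p̂₁ = 160/360 = 0.44444, p̂₂ = 230/428 = 0.53738.
Pooled p̂ = (160+230)/(360+428) = 390/788 = 0.49492.
SE = √(p̂(1−p̂)(1/n₁+1/n₂)) = √(0.49492·0.50508·0.00511423) = √(0.00127842) = 0.03576.
z = (0.44444 − 0.53738)/0.03576 = -0.09294/0.03576 = -2.599.
p-value = 2·P(Z > 2.599) ≈ 0.0093.

z = -2.599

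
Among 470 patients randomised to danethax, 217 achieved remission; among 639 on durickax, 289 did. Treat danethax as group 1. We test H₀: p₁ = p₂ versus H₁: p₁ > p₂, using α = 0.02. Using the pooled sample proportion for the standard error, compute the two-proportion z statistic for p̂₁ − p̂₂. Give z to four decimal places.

p̂₁ = 217/470 = 0.461702, p̂₂ = 289/639 = 0.452269.
Pooled p̂ = (217+289)/(470+639) = 506/1109 = 0.456267.
SE = √(p̂(1−p̂)(1/n₁+1/n₂)) = √(0.456267·0.543733·0.0036926) = √(0.000916089) = 0.030267.
z = (0.461702 − 0.452269)/0.030267 = 0.009433/0.030267 = 0.3117.
p-value = P(Z > 0.312) ≈ 0.3777. With α = 0.02, fail to reject H₀.

z = 0.3117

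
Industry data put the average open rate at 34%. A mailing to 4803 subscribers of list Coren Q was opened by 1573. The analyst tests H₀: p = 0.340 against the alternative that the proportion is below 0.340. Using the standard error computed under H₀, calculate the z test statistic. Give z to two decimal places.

z = -1.83

p̂ = 1573/4803 ≈ 0.32750.
SE = √(p₀(1−p₀)/n) = √(0.2244/4803) = 0.00684.
z = (0.32750 − 0.34)/0.00684 = -0.01250/0.00684 = -1.83.
p-value = P(Z < -1.828) ≈ 0.0338.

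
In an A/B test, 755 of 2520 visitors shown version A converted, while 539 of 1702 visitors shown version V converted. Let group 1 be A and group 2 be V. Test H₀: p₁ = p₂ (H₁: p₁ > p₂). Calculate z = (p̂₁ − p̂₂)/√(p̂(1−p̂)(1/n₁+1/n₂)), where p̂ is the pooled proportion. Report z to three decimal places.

p̂₁ = 755/2520 = 0.299603, p̂₂ = 539/1702 = 0.316686.
Pooled p̂ = (755+539)/(2520+1702) = 1294/4222 = 0.306490.
SE = √(p̂(1−p̂)(1/n₁+1/n₂)) = √(0.306490·0.693510·0.000984369) = √(0.000209231) = 0.014465.
z = (0.299603 − 0.316686)/0.014465 = -0.017083/0.014465 = -1.181.

z = -1.181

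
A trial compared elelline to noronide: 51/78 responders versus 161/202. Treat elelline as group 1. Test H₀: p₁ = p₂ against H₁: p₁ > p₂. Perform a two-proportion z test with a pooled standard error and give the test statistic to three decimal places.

z = -2.505

p̂₁ = 51/78 = 0.65385, p̂₂ = 161/202 = 0.79703.
Pooled p̂ = (51+161)/(78+202) = 212/280 = 0.75714.
SE = √(p̂(1−p̂)(1/n₁+1/n₂)) = √(0.75714·0.24286·0.017771) = √(0.00326769) = 0.05716.
z = (0.65385 − 0.79703)/0.05716 = -0.14318/0.05716 = -2.505.
p-value = P(Z > -2.505) ≈ 0.9939.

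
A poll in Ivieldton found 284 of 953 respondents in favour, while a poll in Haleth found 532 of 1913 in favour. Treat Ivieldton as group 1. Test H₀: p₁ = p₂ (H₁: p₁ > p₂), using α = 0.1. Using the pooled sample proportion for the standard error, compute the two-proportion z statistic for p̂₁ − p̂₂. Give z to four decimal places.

z = 1.1127

p̂₁ = 284/953 ≈ 0.298006, p̂₂ = 532/1913 ≈ 0.278097.
Pooled p̂ = (284+532)/(953+1913) = 816/2866 = 0.284717.
SE = √(0.203653 × 0.00157206) = 0.017893.
z = (0.298006 − 0.278097)/0.017893 = 0.019909/0.017893 = 1.1127.
p-value = P(Z > 1.113) ≈ 0.1329. With α = 0.1, fail to reject H₀.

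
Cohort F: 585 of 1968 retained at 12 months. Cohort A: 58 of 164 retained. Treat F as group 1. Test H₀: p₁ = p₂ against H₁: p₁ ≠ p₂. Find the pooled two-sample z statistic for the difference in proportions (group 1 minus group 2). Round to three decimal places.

p̂₁ = 585/1968 ≈ 0.29726, p̂₂ = 58/164 ≈ 0.35366.
Pooled p̂ = (585+58)/(1968+164) = 643/2132 = 0.30159.
SE = √(0.210635 × 0.00660569) = 0.03730.
z = (0.29726 − 0.35366)/0.03730 = -0.05640/0.03730 = -1.512.
p-value = 2·P(Z > 1.512) ≈ 0.1305.

z = -1.512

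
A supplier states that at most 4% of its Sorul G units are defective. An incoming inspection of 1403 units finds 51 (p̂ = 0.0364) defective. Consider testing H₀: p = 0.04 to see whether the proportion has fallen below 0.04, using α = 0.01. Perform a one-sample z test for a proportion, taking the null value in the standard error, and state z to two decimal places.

p̂ = 51/1403 = 0.03635.
SE = √(p₀(1−p₀)/n) = √(0.0384/1403) = 0.00523.
z = (0.03635 − 0.04)/0.00523 = -0.00365/0.00523 = -0.70.
p-value = P(Z < -0.698) ≈ 0.2427, so at α = 0.01 we fail to reject H₀.

z = -0.70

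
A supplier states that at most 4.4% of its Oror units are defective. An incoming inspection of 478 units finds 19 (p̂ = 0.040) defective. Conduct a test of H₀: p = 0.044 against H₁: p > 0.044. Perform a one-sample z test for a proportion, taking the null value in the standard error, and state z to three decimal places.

z = -0.453

p̂ = 19/478 = 0.03975.
Under H₀, SE = √(0.044·0.956/478) = √(8.8e-05) = 0.00938.
z = (0.03975 − 0.044)/0.00938 = -0.00425/0.00938 = -0.453.
p-value = P(Z > -0.453) ≈ 0.6748.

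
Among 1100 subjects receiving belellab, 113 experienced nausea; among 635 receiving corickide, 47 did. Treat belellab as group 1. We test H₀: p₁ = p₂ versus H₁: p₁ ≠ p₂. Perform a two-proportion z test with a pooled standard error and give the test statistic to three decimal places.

p̂₁ = 113/1100 ≈ 0.10273, p̂₂ = 47/635 ≈ 0.07402.
Pooled p̂ = (113+47)/(1100+635) = 160/1735 = 0.09222.
SE = √(0.0837147 × 0.00248389) = 0.01442.
z = (0.10273 − 0.07402)/0.01442 = 0.02871/0.01442 = 1.991.
p-value = 2·P(Z > 1.991) ≈ 0.0465.

z = 1.991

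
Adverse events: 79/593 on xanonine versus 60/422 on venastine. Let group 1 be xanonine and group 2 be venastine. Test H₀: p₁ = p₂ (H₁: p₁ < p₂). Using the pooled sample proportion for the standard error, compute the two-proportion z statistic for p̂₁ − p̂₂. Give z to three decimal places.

p̂₁ = 79/593 = 0.13322, p̂₂ = 60/422 = 0.14218.
Pooled p̂ = (79+60)/(593+422) = 139/1015 = 0.13695.
SE = √(0.118192 × 0.00405601) = 0.02189.
z = (0.13322 − 0.14218)/0.02189 = -0.00896/0.02189 = -0.409.

z = -0.409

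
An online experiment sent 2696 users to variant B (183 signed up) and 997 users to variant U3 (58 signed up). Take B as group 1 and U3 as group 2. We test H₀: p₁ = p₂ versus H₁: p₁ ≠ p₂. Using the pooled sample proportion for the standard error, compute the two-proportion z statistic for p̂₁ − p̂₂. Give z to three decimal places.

p̂₁ = 183/2696 = 0.067878, p̂₂ = 58/997 = 0.058175.
Pooled p̂ = (183+58)/(2696+997) = 241/3693 = 0.065259.
SE = √(p̂(1−p̂)(1/n₁+1/n₂)) = √(0.065259·0.934741·0.00137393) = √(8.38095e-05) = 0.009155.
z = (0.067878 − 0.058175)/0.009155 = 0.009703/0.009155 = 1.060.

z = 1.060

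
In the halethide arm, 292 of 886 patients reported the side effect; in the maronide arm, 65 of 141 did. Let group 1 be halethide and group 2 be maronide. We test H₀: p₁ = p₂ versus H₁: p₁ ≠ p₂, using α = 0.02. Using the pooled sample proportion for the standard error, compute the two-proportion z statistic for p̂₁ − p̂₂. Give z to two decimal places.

p̂₁ = 292/886 ≈ 0.3296, p̂₂ = 65/141 ≈ 0.4610.
Pooled p̂ = (292+65)/(886+141) = 357/1027 = 0.3476.
SE = √(0.226779 × 0.00822087) = 0.0432.
z = (0.3296 − 0.4610)/0.0432 = -0.1314/0.0432 = -3.04.
Two-sided p-value ≈ 2·Φ(−3.044) = 0.0023, so at α = 0.02 we reject H₀.

z = -3.04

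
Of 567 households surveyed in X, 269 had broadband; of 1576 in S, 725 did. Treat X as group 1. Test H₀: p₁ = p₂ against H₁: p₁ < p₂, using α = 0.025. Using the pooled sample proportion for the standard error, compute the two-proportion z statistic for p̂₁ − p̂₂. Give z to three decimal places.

z = 0.590

p̂₁ = 269/567 ≈ 0.47443, p̂₂ = 725/1576 ≈ 0.46003.
Pooled p̂ = (269+725)/(567+1576) = 994/2143 = 0.46384.
SE = √(0.248692 × 0.00239819) = 0.02442.
z = (0.47443 − 0.46003)/0.02442 = 0.01440/0.02442 = 0.590.
p-value = P(Z < 0.590) ≈ 0.7223; since p > α = 0.025, fail to reject H₀.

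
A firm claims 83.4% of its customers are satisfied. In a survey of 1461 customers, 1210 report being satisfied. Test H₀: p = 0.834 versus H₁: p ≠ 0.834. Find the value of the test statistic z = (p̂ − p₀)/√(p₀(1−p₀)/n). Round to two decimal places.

z = -0.60

p̂ = 1210/1461 = 0.8282.
Under H₀, SE = √(0.834·0.166/1461) = √(9.47598e-05) = 0.0097.
z = (0.8282 − 0.834)/0.0097 = -0.0058/0.0097 = -0.60.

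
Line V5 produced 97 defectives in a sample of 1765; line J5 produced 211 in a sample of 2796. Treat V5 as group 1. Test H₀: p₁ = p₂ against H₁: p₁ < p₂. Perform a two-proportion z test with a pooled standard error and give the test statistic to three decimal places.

z = -2.688

p̂₁ = 97/1765 = 0.054958, p̂₂ = 211/2796 = 0.075465.
Pooled p̂ = (97+211)/(1765+2796) = 308/4561 = 0.067529.
SE = √(p̂(1−p̂)(1/n₁+1/n₂)) = √(0.067529·0.932471·0.000924226) = √(5.81975e-05) = 0.007629.
z = (0.054958 − 0.075465)/0.007629 = -0.020507/0.007629 = -2.688.
p-value = P(Z < -2.688) ≈ 0.0036.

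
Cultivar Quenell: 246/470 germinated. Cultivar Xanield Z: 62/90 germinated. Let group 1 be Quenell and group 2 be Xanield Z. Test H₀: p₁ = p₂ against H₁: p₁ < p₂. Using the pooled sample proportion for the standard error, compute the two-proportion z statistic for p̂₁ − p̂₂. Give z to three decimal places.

p̂₁ = 246/470 ≈ 0.52340, p̂₂ = 62/90 ≈ 0.68889.
Pooled p̂ = (246+62)/(470+90) = 308/560 = 0.55000.
SE = √(p̂(1−p̂)(1/n₁+1/n₂)) = √(0.55000·0.45000·0.0132388) = √(0.0032766) = 0.05724.
z = (0.52340 − 0.68889)/0.05724 = -0.16549/0.05724 = -2.891.
p-value = P(Z < -2.891) ≈ 0.0019.

z = -2.891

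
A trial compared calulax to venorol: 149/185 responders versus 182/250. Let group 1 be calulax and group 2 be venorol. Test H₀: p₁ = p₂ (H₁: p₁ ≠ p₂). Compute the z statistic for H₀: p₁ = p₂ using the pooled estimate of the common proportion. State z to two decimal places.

p̂₁ = 149/185 ≈ 0.8054, p̂₂ = 182/250 ≈ 0.7280.
Pooled p̂ = (149+182)/(185+250) = 331/435 = 0.7609.
SE = √(p̂(1−p̂)(1/n₁+1/n₂)) = √(0.7609·0.2391·0.00940541) = √(0.00171104) = 0.0414.
z = (0.8054 − 0.7280)/0.0414 = 0.0774/0.0414 = 1.87.

z = 1.87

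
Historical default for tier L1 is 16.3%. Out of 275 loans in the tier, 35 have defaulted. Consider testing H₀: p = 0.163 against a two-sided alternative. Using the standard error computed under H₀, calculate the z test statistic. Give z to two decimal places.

z = -1.60

p̂ = 35/275 ≈ 0.1273.
Standard error under H₀: √(0.163×0.837/275) = 0.0223.
z = (0.1273 − 0.163)/0.0223 = -0.0357/0.0223 = -1.60.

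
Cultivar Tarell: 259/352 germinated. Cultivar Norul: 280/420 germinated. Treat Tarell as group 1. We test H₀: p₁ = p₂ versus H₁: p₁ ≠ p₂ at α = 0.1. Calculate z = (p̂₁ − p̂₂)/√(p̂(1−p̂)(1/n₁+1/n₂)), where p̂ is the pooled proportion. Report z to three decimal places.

z = 2.084

p̂₁ = 259/352 = 0.73580, p̂₂ = 280/420 = 0.66667.
Pooled p̂ = (259+280)/(352+420) = 539/772 = 0.69819.
SE = √(0.210722 × 0.00522186) = 0.03317.
z = (0.73580 − 0.66667)/0.03317 = 0.06913/0.03317 = 2.084.
p-value = 2·P(Z > 2.084) ≈ 0.0372; since p < α = 0.1, reject H₀.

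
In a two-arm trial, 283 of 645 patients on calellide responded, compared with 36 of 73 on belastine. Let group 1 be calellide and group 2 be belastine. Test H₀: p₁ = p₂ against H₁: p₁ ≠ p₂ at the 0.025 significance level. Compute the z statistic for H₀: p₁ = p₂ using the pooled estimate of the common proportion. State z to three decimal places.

z = -0.886

p̂₁ = 283/645 ≈ 0.43876, p̂₂ = 36/73 ≈ 0.49315.
Pooled p̂ = (283+36)/(645+73) = 319/718 = 0.44429.
SE = √(0.246896 × 0.015249) = 0.06136.
z = (0.43876 − 0.49315)/0.06136 = -0.05439/0.06136 = -0.886.
p-value = 2·P(Z > 0.886) ≈ 0.3754. With α = 0.025, fail to reject H₀.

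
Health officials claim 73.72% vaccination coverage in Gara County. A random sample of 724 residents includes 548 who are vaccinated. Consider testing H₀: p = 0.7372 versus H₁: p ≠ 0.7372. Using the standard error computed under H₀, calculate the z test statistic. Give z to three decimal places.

p̂ = 548/724 ≈ 0.75691.
Under H₀, SE = √(0.7372·0.2628/724) = √(0.000267591) = 0.01636.
z = (0.75691 − 0.7372)/0.01636 = 0.01971/0.01636 = 1.205.
Two-sided p-value ≈ 2·Φ(−1.205) = 0.2283.

z = 1.205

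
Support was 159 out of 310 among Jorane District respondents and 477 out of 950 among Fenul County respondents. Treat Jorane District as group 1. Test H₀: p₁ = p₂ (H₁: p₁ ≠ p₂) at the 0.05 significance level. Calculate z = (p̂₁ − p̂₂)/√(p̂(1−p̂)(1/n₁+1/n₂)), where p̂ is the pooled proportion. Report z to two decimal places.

z = 0.33

p̂₁ = 159/310 = 0.5129, p̂₂ = 477/950 = 0.5021.
Pooled p̂ = (159+477)/(310+950) = 636/1260 = 0.5048.
SE = √(0.249977 × 0.00427844) = 0.0327.
z = (0.5129 − 0.5021)/0.0327 = 0.0108/0.0327 = 0.33.
p-value = 2·P(Z > 0.330) ≈ 0.7413. With α = 0.05, fail to reject H₀.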